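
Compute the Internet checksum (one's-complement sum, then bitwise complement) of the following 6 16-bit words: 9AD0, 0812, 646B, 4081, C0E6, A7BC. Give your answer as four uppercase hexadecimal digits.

4F8D

One's-complement addition (fold any carry out of bit 15 back into bit 0):
  0x9AD0 + 0x0812 = 0x0A2E2
  0xA2E2 + 0x646B = 0x1074D → wrap carry → 0x074E
  0x074E + 0x4081 = 0x047CF
  0x47CF + 0xC0E6 = 0x108B5 → wrap carry → 0x08B6
  0x08B6 + 0xA7BC = 0x0B072
One's-complement sum = 0xB072.
Checksum = ~0xB072 & 0xFFFF = 0x4F8D.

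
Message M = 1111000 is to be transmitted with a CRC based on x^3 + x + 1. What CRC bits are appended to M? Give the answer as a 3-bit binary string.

010

Append 3 zeros: 1111000000. Divide by 1011 (XOR where the leading bit is 1):
  pos 0: 1111 XOR 1011 = 0100
  pos 1: 1000 XOR 1011 = 0011
  pos 3: 1100 XOR 1011 = 0111
  pos 4: 1110 XOR 1011 = 0101
  pos 5: 1010 XOR 1011 = 0001
Remainder (last 3 bits) = 010. This is the CRC / FCS.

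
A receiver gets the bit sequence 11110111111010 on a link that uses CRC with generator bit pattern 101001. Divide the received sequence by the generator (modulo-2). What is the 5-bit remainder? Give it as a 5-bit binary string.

Modulo-2 division of 11110111111010 by 101001:
  pos 0: 111101 XOR 101001 = 010100
  pos 1: 101001 XOR 101001 = 000000
  pos 7: 111101 XOR 101001 = 010100
  pos 8: 101000 XOR 101001 = 000001
Remainder = 00001 (nonzero — an error is detected).

00001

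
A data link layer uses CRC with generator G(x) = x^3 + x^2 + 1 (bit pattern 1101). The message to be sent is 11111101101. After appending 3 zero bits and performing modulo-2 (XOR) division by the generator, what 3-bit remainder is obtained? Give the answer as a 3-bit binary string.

001

Append 3 zeros: 11111101101000. Divide by 1101 (XOR where the leading bit is 1):
  pos 0: 1111 XOR 1101 = 0010
  pos 2: 1011 XOR 1101 = 0110
  pos 3: 1100 XOR 1101 = 0001
  pos 6: 1110 XOR 1101 = 0011
  pos 8: 1110 XOR 1101 = 0011
  pos 10: 1100 XOR 1101 = 0001
Remainder (last 3 bits) = 001. This is the CRC / FCS.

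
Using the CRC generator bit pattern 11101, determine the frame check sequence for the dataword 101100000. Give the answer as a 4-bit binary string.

1011

Append 4 zeros: 1011000000000. Divide by 11101 (XOR where the leading bit is 1):
  pos 0: 10110 XOR 11101 = 01011
  pos 1: 10110 XOR 11101 = 01011
  pos 2: 10110 XOR 11101 = 01011
  pos 3: 10110 XOR 11101 = 01011
  pos 4: 10110 XOR 11101 = 01011
  pos 5: 10110 XOR 11101 = 01011
  pos 6: 10110 XOR 11101 = 01011
  pos 7: 10110 XOR 11101 = 01011
  pos 8: 10110 XOR 11101 = 01011
Remainder (last 4 bits) = 1011. This is the CRC / FCS.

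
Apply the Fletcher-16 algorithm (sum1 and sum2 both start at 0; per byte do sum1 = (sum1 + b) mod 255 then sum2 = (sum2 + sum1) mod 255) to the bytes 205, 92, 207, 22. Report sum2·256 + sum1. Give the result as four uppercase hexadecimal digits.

Running sums (mod 255):
  after byte 0 (205): sum1=205, sum2=205
  after byte 1 (92): sum1=42, sum2=247
  after byte 2 (207): sum1=249, sum2=241
  after byte 3 (22): sum1=16, sum2=2
Checksum = sum2·256 + sum1 = 2·256 + 16 = 528 = 0x0210.

0210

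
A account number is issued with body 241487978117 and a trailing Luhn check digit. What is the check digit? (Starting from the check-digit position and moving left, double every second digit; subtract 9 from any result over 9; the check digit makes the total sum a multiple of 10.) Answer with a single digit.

8

Partial digits right→left: 7 1 1 8 7 9 7 8 4 1 4 2
Double every second digit counting from the check-digit position (so the 1st, 3rd, 5th, ... of the partial from the right).
  doubled (with −9 where >9): 5 2 5 5 8 8 → sum 33
  kept as-is: 1 8 9 8 1 2 → sum 29
Total = 33 + 29 = 62.
Check digit = (10 − (62 mod 10)) mod 10 = 8.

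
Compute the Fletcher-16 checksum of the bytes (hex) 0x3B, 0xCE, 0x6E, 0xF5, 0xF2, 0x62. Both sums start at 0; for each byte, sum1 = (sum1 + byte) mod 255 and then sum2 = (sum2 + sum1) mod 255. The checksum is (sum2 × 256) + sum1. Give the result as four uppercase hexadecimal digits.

Running sums (mod 255):
  after byte 0 (0x3B): sum1=59, sum2=59
  after byte 1 (0xCE): sum1=10, sum2=69
  after byte 2 (0x6E): sum1=120, sum2=189
  after byte 3 (0xF5): sum1=110, sum2=44
  after byte 4 (0xF2): sum1=97, sum2=141
  after byte 5 (0x62): sum1=195, sum2=81
Checksum = sum2·256 + sum1 = 81·256 + 195 = 20931 = 0x51C3.

51C3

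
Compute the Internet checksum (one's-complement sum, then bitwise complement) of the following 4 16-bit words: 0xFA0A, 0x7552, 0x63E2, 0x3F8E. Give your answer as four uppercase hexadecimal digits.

One's-complement addition (fold any carry out of bit 15 back into bit 0):
  0xFA0A + 0x7552 = 0x16F5C → wrap carry → 0x6F5D
  0x6F5D + 0x63E2 = 0x0D33F
  0xD33F + 0x3F8E = 0x112CD → wrap carry → 0x12CE
One's-complement sum = 0x12CE.
Checksum = ~0x12CE & 0xFFFF = 0xED31.

ED31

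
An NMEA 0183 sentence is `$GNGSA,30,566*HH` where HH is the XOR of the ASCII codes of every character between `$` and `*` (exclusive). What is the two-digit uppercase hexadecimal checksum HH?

XOR the ASCII codes of the payload characters:
  'G' = 0x47 → acc = 0x47
  'N' = 0x4E → acc = 0x09
  'G' = 0x47 → acc = 0x4E
  'S' = 0x53 → acc = 0x1D
  'A' = 0x41 → acc = 0x5C
  ',' = 0x2C → acc = 0x70
  '3' = 0x33 → acc = 0x43
  '0' = 0x30 → acc = 0x73
  ',' = 0x2C → acc = 0x5F
  '5' = 0x35 → acc = 0x6A
  '6' = 0x36 → acc = 0x5C
  '6' = 0x36 → acc = 0x6A
Checksum = 0x6A.

6A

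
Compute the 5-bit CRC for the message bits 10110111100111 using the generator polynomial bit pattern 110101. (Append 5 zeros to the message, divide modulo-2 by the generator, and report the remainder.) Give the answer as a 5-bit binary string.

10010

Append 5 zeros: 1011011110011100000. Divide by 110101 (XOR where the leading bit is 1):
  pos 0: 101101 XOR 110101 = 011000
  pos 1: 110001 XOR 110101 = 000100
  pos 4: 100110 XOR 110101 = 010011
  pos 5: 100110 XOR 110101 = 010011
  pos 6: 100111 XOR 110101 = 010010
  pos 7: 100101 XOR 110101 = 010000
  pos 8: 100001 XOR 110101 = 010100
  pos 9: 101000 XOR 110101 = 011101
  pos 10: 111010 XOR 110101 = 001111
  pos 12: 111100 XOR 110101 = 001001
Remainder (last 5 bits) = 10010. This is the CRC / FCS.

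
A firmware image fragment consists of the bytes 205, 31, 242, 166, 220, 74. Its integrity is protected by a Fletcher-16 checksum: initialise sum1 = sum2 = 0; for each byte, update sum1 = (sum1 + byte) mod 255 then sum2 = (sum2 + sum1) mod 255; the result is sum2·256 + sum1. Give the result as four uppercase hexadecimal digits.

Running sums (mod 255):
  after byte 0 (205): sum1=205, sum2=205
  after byte 1 (31): sum1=236, sum2=186
  after byte 2 (242): sum1=223, sum2=154
  after byte 3 (166): sum1=134, sum2=33
  after byte 4 (220): sum1=99, sum2=132
  after byte 5 (74): sum1=173, sum2=50
Checksum = sum2·256 + sum1 = 50·256 + 173 = 12973 = 0x32AD.

32AD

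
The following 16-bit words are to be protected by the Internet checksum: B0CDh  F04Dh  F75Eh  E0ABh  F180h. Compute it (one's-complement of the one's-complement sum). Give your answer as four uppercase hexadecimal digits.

9558

One's-complement addition (fold any carry out of bit 15 back into bit 0):
  0xB0CD + 0xF04D = 0x1A11A → wrap carry → 0xA11B
  0xA11B + 0xF75E = 0x19879 → wrap carry → 0x987A
  0x987A + 0xE0AB = 0x17925 → wrap carry → 0x7926
  0x7926 + 0xF180 = 0x16AA6 → wrap carry → 0x6AA7
One's-complement sum = 0x6AA7.
Checksum = ~0x6AA7 & 0xFFFF = 0x9558.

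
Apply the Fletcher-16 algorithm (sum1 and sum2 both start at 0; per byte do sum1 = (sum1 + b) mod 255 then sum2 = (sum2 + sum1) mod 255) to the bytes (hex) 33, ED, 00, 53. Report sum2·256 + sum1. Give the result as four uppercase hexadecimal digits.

E974

Running sums (mod 255):
  after byte 0 (33): sum1=51, sum2=51
  after byte 1 (ED): sum1=33, sum2=84
  after byte 2 (00): sum1=33, sum2=117
  after byte 3 (53): sum1=116, sum2=233
Checksum = sum2·256 + sum1 = 233·256 + 116 = 59764 = 0xE974.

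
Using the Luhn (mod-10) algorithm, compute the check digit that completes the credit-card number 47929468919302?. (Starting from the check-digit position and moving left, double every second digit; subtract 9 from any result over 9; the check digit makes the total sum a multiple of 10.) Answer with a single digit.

Partial digits right→left: 2 0 3 9 1 9 8 6 4 9 2 9 7 4
Double every second digit counting from the check-digit position (so the 1st, 3rd, 5th, ... of the partial from the right).
  doubled (with −9 where >9): 4 6 2 7 8 4 5 → sum 36
  kept as-is: 0 9 9 6 9 9 4 → sum 46
Total = 36 + 46 = 82.
Check digit = (10 − (82 mod 10)) mod 10 = 8.

8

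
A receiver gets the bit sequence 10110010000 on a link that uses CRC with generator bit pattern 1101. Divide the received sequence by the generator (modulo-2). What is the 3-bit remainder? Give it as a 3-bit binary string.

001

Modulo-2 division of 10110010000 by 1101:
  pos 0: 1011 XOR 1101 = 0110
  pos 1: 1100 XOR 1101 = 0001
  pos 4: 1010 XOR 1101 = 0111
  pos 5: 1110 XOR 1101 = 0011
  pos 7: 1100 XOR 1101 = 0001
Remainder = 001 (nonzero — an error is detected).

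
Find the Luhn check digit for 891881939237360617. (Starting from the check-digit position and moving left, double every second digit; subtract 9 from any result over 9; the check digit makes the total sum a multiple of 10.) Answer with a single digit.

4

Partial digits right→left: 7 1 6 0 6 3 7 3 2 9 3 9 1 8 8 1 9 8
Double every second digit counting from the check-digit position (so the 1st, 3rd, 5th, ... of the partial from the right).
  doubled (with −9 where >9): 5 3 3 5 4 6 2 7 9 → sum 44
  kept as-is: 1 0 3 3 9 9 8 1 8 → sum 42
Total = 44 + 42 = 86.
Check digit = (10 − (86 mod 10)) mod 10 = 4.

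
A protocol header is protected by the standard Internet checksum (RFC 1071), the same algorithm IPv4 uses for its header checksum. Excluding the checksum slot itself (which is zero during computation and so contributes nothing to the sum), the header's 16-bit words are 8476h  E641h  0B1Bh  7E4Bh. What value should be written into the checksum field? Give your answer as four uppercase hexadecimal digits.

One's-complement addition (fold any carry out of bit 15 back into bit 0):
  0x8476 + 0xE641 = 0x16AB7 → wrap carry → 0x6AB8
  0x6AB8 + 0x0B1B = 0x075D3
  0x75D3 + 0x7E4B = 0x0F41E
One's-complement sum = 0xF41E.
Checksum = ~0xF41E & 0xFFFF = 0x0BE1.

0BE1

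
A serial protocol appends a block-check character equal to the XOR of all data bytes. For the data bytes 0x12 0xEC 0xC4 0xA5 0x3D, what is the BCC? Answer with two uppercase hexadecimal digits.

XOR the bytes together:
  start with 0x12
  0x12 ⊕ 0xEC = 0xFE
  0xFE ⊕ 0xC4 = 0x3A
  0x3A ⊕ 0xA5 = 0x9F
  0x9F ⊕ 0x3D = 0xA2

A2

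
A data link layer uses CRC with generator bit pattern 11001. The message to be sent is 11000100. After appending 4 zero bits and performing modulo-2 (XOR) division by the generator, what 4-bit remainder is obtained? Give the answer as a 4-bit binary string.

Append 4 zeros: 110001000000. Divide by 11001 (XOR where the leading bit is 1):
  pos 0: 11000 XOR 11001 = 00001
  pos 4: 11000 XOR 11001 = 00001
Remainder (last 4 bits) = 1000. This is the CRC / FCS.

1000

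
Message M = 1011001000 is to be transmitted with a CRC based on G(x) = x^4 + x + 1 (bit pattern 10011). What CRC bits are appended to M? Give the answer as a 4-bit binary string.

1111

Append 4 zeros: 10110010000000. Divide by 10011 (XOR where the leading bit is 1):
  pos 0: 10110 XOR 10011 = 00101
  pos 2: 10101 XOR 10011 = 00110
  pos 4: 11000 XOR 10011 = 01011
  pos 5: 10110 XOR 10011 = 00101
  pos 7: 10100 XOR 10011 = 00111
  pos 9: 11100 XOR 10011 = 01111
Remainder (last 4 bits) = 1111. This is the CRC / FCS.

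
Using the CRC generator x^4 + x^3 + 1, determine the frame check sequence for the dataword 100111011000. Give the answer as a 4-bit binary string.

1100

Append 4 zeros: 1001110110000000. Divide by 11001 (XOR where the leading bit is 1):
  pos 0: 10011 XOR 11001 = 01010
  pos 1: 10101 XOR 11001 = 01100
  pos 2: 11000 XOR 11001 = 00001
  pos 6: 11100 XOR 11001 = 00101
  pos 8: 10100 XOR 11001 = 01101
  pos 9: 11010 XOR 11001 = 00011
Remainder (last 4 bits) = 1100. This is the CRC / FCS.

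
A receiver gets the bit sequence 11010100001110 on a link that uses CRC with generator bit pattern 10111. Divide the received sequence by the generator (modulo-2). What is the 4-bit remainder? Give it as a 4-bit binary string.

0001

Modulo-2 division of 11010100001110 by 10111:
  pos 0: 11010 XOR 10111 = 01101
  pos 1: 11011 XOR 10111 = 01100
  pos 2: 11000 XOR 10111 = 01111
  pos 3: 11110 XOR 10111 = 01001
  pos 4: 10010 XOR 10111 = 00101
  pos 6: 10101 XOR 10111 = 00010
  pos 9: 10110 XOR 10111 = 00001
Remainder = 0001 (nonzero — an error is detected).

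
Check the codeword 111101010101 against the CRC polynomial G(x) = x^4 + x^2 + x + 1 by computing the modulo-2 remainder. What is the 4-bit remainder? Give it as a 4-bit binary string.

0000

Modulo-2 division of 111101010101 by 10111:
  pos 0: 11110 XOR 10111 = 01001
  pos 1: 10011 XOR 10111 = 00100
  pos 3: 10001 XOR 10111 = 00110
  pos 5: 11001 XOR 10111 = 01110
  pos 6: 11100 XOR 10111 = 01011
  pos 7: 10111 XOR 10111 = 00000
Remainder = 0000 (zero — the frame passes the CRC check).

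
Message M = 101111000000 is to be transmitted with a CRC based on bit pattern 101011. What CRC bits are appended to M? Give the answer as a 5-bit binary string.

Append 5 zeros: 10111100000000000. Divide by 101011 (XOR where the leading bit is 1):
  pos 0: 101111 XOR 101011 = 000100
  pos 3: 100000 XOR 101011 = 001011
  pos 5: 101100 XOR 101011 = 000111
  pos 8: 111000 XOR 101011 = 010011
  pos 9: 100110 XOR 101011 = 001101
  pos 11: 110100 XOR 101011 = 011111
Remainder (last 5 bits) = 11111. This is the CRC / FCS.

11111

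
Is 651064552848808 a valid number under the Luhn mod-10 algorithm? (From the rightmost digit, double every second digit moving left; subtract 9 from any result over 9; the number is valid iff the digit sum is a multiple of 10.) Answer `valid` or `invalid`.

invalid

From the right, keep odd positions and double even positions (subtract 9 from any doubled value over 9):
  doubled (positions 2,4,...): 0 7 7 1 8 0 1 → sum 24
  kept (positions 1,3,...): 8 8 4 2 5 6 1 6 → sum 40
Total = 64.
64 mod 10 = 4, so the number is invalid.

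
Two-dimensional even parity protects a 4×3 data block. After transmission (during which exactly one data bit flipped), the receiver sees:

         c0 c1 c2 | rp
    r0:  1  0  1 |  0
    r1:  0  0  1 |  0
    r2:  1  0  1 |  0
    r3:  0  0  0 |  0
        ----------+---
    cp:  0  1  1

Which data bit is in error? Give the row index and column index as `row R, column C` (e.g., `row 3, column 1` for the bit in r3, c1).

row 1, column 1

Recompute each row's even parity and compare to rp:
  r0: data parity 0, sent rp 0 → ok
  r1: data parity 1, sent rp 0 → mismatch
  r2: data parity 0, sent rp 0 → ok
  r3: data parity 0, sent rp 0 → ok
Recompute each column's even parity and compare to cp:
  c0: data parity 0, sent cp 0 → ok
  c1: data parity 0, sent cp 1 → mismatch
  c2: data parity 1, sent cp 1 → ok
Exactly one row (r1) and one column (c1) fail → the flipped bit is at their intersection.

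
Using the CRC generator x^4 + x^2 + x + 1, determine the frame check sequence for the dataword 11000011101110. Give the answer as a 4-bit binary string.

0011

Append 4 zeros: 110000111011100000. Divide by 10111 (XOR where the leading bit is 1):
  pos 0: 11000 XOR 10111 = 01111
  pos 1: 11110 XOR 10111 = 01001
  pos 2: 10011 XOR 10111 = 00100
  pos 4: 10011 XOR 10111 = 00100
  pos 6: 10001 XOR 10111 = 00110
  pos 8: 11011 XOR 10111 = 01100
  pos 9: 11000 XOR 10111 = 01111
  pos 10: 11110 XOR 10111 = 01001
  pos 11: 10010 XOR 10111 = 00101
  pos 13: 10100 XOR 10111 = 00011
Remainder (last 4 bits) = 0011. This is the CRC / FCS.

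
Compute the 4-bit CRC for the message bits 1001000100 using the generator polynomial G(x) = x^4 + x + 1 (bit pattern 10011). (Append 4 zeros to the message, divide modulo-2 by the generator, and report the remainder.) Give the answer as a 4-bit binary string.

Append 4 zeros: 10010001000000. Divide by 10011 (XOR where the leading bit is 1):
  pos 0: 10010 XOR 10011 = 00001
  pos 4: 10010 XOR 10011 = 00001
  pos 8: 10000 XOR 10011 = 00011
Remainder (last 4 bits) = 0110. This is the CRC / FCS.

0110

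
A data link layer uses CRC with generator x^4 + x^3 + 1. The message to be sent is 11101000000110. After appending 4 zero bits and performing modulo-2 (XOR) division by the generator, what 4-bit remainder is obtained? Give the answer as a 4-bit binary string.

Append 4 zeros: 111010000001100000. Divide by 11001 (XOR where the leading bit is 1):
  pos 0: 11101 XOR 11001 = 00100
  pos 2: 10000 XOR 11001 = 01001
  pos 3: 10010 XOR 11001 = 01011
  pos 4: 10110 XOR 11001 = 01111
  pos 5: 11110 XOR 11001 = 00111
  pos 7: 11101 XOR 11001 = 00100
  pos 9: 10010 XOR 11001 = 01011
  pos 10: 10110 XOR 11001 = 01111
  pos 11: 11110 XOR 11001 = 00111
  pos 13: 11100 XOR 11001 = 00101
Remainder (last 4 bits) = 0101. This is the CRC / FCS.

0101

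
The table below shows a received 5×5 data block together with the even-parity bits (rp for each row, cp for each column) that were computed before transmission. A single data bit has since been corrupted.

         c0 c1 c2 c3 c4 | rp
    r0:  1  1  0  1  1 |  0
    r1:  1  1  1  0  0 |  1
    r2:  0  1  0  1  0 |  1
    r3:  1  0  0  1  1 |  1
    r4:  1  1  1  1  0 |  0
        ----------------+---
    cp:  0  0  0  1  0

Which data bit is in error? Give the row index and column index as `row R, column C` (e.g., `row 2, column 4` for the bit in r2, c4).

row 2, column 3

Recompute each row's even parity and compare to rp:
  r0: data parity 0, sent rp 0 → ok
  r1: data parity 1, sent rp 1 → ok
  r2: data parity 0, sent rp 1 → mismatch
  r3: data parity 1, sent rp 1 → ok
  r4: data parity 0, sent rp 0 → ok
Recompute each column's even parity and compare to cp:
  c0: data parity 0, sent cp 0 → ok
  c1: data parity 0, sent cp 0 → ok
  c2: data parity 0, sent cp 0 → ok
  c3: data parity 0, sent cp 1 → mismatch
  c4: data parity 0, sent cp 0 → ok
Exactly one row (r2) and one column (c3) fail → the flipped bit is at their intersection.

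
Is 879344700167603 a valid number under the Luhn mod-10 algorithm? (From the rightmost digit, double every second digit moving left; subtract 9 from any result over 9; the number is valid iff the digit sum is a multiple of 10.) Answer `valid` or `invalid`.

From the right, keep odd positions and double even positions (subtract 9 from any doubled value over 9):
  doubled (positions 2,4,...): 0 5 2 0 8 6 5 → sum 26
  kept (positions 1,3,...): 3 6 6 0 7 4 9 8 → sum 43
Total = 69.
69 mod 10 = 9, so the number is invalid.

invalid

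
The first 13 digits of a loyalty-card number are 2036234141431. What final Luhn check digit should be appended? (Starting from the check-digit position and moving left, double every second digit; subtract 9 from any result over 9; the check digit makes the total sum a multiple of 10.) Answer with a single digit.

6

Partial digits right→left: 1 3 4 1 4 1 4 3 2 6 3 0 2
Double every second digit counting from the check-digit position (so the 1st, 3rd, 5th, ... of the partial from the right).
  doubled (with −9 where >9): 2 8 8 8 4 6 4 → sum 40
  kept as-is: 3 1 1 3 6 0 → sum 14
Total = 40 + 14 = 54.
Check digit = (10 − (54 mod 10)) mod 10 = 6.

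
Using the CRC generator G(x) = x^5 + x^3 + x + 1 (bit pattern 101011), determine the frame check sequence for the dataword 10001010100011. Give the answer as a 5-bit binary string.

Append 5 zeros: 1000101010001100000. Divide by 101011 (XOR where the leading bit is 1):
  pos 0: 100010 XOR 101011 = 001001
  pos 2: 100110 XOR 101011 = 001101
  pos 4: 110110 XOR 101011 = 011101
  pos 5: 111010 XOR 101011 = 010001
  pos 6: 100010 XOR 101011 = 001001
  pos 8: 100111 XOR 101011 = 001100
  pos 10: 110000 XOR 101011 = 011011
  pos 11: 110110 XOR 101011 = 011101
  pos 12: 111010 XOR 101011 = 010001
  pos 13: 100010 XOR 101011 = 001001
Remainder (last 5 bits) = 01001. This is the CRC / FCS.

01001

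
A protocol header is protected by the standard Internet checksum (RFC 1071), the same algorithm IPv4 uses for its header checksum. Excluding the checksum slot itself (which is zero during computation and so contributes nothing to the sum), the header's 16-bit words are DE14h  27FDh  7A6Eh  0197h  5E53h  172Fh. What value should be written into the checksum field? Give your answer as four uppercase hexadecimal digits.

0866

One's-complement addition (fold any carry out of bit 15 back into bit 0):
  0xDE14 + 0x27FD = 0x10611 → wrap carry → 0x0612
  0x0612 + 0x7A6E = 0x08080
  0x8080 + 0x0197 = 0x08217
  0x8217 + 0x5E53 = 0x0E06A
  0xE06A + 0x172F = 0x0F799
One's-complement sum = 0xF799.
Checksum = ~0xF799 & 0xFFFF = 0x0866.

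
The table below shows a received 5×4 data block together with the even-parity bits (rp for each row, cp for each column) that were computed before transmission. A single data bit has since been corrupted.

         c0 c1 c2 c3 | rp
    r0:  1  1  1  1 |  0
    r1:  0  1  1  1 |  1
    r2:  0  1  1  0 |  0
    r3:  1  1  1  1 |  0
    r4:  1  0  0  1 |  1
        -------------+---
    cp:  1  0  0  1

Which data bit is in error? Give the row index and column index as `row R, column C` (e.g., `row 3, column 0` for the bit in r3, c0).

row 4, column 3

Recompute each row's even parity and compare to rp:
  r0: data parity 0, sent rp 0 → ok
  r1: data parity 1, sent rp 1 → ok
  r2: data parity 0, sent rp 0 → ok
  r3: data parity 0, sent rp 0 → ok
  r4: data parity 0, sent rp 1 → mismatch
Recompute each column's even parity and compare to cp:
  c0: data parity 1, sent cp 1 → ok
  c1: data parity 0, sent cp 0 → ok
  c2: data parity 0, sent cp 0 → ok
  c3: data parity 0, sent cp 1 → mismatch
Exactly one row (r4) and one column (c3) fail → the flipped bit is at their intersection.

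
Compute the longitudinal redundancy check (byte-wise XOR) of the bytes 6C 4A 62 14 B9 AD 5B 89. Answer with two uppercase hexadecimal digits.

96

XOR the bytes together:
  start with 0x6C
  0x6C ⊕ 0x4A = 0x26
  0x26 ⊕ 0x62 = 0x44
  0x44 ⊕ 0x14 = 0x50
  0x50 ⊕ 0xB9 = 0xE9
  0xE9 ⊕ 0xAD = 0x44
  0x44 ⊕ 0x5B = 0x1F
  0x1F ⊕ 0x89 = 0x96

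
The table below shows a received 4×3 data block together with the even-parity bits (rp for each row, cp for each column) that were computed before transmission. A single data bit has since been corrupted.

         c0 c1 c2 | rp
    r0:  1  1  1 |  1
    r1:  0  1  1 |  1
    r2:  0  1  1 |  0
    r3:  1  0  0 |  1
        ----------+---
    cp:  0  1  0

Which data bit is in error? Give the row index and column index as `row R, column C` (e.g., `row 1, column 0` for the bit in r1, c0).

Recompute each row's even parity and compare to rp:
  r0: data parity 1, sent rp 1 → ok
  r1: data parity 0, sent rp 1 → mismatch
  r2: data parity 0, sent rp 0 → ok
  r3: data parity 1, sent rp 1 → ok
Recompute each column's even parity and compare to cp:
  c0: data parity 0, sent cp 0 → ok
  c1: data parity 1, sent cp 1 → ok
  c2: data parity 1, sent cp 0 → mismatch
Exactly one row (r1) and one column (c2) fail → the flipped bit is at their intersection.

row 1, column 2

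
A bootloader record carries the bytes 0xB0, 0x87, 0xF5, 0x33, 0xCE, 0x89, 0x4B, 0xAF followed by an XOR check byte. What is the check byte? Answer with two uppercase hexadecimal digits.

52

XOR the bytes together:
  start with 0xB0
  0xB0 ⊕ 0x87 = 0x37
  0x37 ⊕ 0xF5 = 0xC2
  0xC2 ⊕ 0x33 = 0xF1
  0xF1 ⊕ 0xCE = 0x3F
  0x3F ⊕ 0x89 = 0xB6
  0xB6 ⊕ 0x4B = 0xFD
  0xFD ⊕ 0xAF = 0x52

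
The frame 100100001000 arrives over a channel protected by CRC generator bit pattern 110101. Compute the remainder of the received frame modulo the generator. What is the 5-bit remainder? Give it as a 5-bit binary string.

10000

Modulo-2 division of 100100001000 by 110101:
  pos 0: 100100 XOR 110101 = 010001
  pos 1: 100010 XOR 110101 = 010111
  pos 2: 101110 XOR 110101 = 011011
  pos 3: 110111 XOR 110101 = 000010
Remainder = 10000 (nonzero — an error is detected).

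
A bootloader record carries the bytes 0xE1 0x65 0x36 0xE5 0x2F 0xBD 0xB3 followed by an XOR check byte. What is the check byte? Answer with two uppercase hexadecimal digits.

76

XOR the bytes together:
  start with 0xE1
  0xE1 ⊕ 0x65 = 0x84
  0x84 ⊕ 0x36 = 0xB2
  0xB2 ⊕ 0xE5 = 0x57
  0x57 ⊕ 0x2F = 0x78
  0x78 ⊕ 0xBD = 0xC5
  0xC5 ⊕ 0xB3 = 0x76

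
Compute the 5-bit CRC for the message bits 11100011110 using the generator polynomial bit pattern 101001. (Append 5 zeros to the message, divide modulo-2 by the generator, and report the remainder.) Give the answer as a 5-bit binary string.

Append 5 zeros: 1110001111000000. Divide by 101001 (XOR where the leading bit is 1):
  pos 0: 111000 XOR 101001 = 010001
  pos 1: 100011 XOR 101001 = 001010
  pos 3: 101011 XOR 101001 = 000010
  pos 7: 101000 XOR 101001 = 000001
Remainder (last 5 bits) = 01000. This is the CRC / FCS.

01000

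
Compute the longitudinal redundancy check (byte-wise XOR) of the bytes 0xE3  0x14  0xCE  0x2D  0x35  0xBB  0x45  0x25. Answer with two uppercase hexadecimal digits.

FA

XOR the bytes together:
  start with 0xE3
  0xE3 ⊕ 0x14 = 0xF7
  0xF7 ⊕ 0xCE = 0x39
  0x39 ⊕ 0x2D = 0x14
  0x14 ⊕ 0x35 = 0x21
  0x21 ⊕ 0xBB = 0x9A
  0x9A ⊕ 0x45 = 0xDF
  0xDF ⊕ 0x25 = 0xFA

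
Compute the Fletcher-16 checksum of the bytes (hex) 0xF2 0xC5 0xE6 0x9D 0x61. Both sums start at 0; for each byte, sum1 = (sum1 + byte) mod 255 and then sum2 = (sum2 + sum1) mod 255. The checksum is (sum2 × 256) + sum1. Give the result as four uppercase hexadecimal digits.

279E

Running sums (mod 255):
  after byte 0 (0xF2): sum1=242, sum2=242
  after byte 1 (0xC5): sum1=184, sum2=171
  after byte 2 (0xE6): sum1=159, sum2=75
  after byte 3 (0x9D): sum1=61, sum2=136
  after byte 4 (0x61): sum1=158, sum2=39
Checksum = sum2·256 + sum1 = 39·256 + 158 = 10142 = 0x279E.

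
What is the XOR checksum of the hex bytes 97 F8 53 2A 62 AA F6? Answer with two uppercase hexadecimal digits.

28

XOR the bytes together:
  start with 0x97
  0x97 ⊕ 0xF8 = 0x6F
  0x6F ⊕ 0x53 = 0x3C
  0x3C ⊕ 0x2A = 0x16
  0x16 ⊕ 0x62 = 0x74
  0x74 ⊕ 0xAA = 0xDE
  0xDE ⊕ 0xF6 = 0x28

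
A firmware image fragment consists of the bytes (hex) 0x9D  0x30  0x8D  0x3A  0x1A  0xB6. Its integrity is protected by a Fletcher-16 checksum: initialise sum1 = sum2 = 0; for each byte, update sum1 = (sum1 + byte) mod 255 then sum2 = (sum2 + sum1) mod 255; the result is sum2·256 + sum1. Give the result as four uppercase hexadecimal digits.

Running sums (mod 255):
  after byte 0 (0x9D): sum1=157, sum2=157
  after byte 1 (0x30): sum1=205, sum2=107
  after byte 2 (0x8D): sum1=91, sum2=198
  after byte 3 (0x3A): sum1=149, sum2=92
  after byte 4 (0x1A): sum1=175, sum2=12
  after byte 5 (0xB6): sum1=102, sum2=114
Checksum = sum2·256 + sum1 = 114·256 + 102 = 29286 = 0x7266.

7266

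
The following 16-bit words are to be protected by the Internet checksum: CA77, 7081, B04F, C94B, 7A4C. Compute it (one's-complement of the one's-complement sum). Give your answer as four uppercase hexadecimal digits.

D11E

One's-complement addition (fold any carry out of bit 15 back into bit 0):
  0xCA77 + 0x7081 = 0x13AF8 → wrap carry → 0x3AF9
  0x3AF9 + 0xB04F = 0x0EB48
  0xEB48 + 0xC94B = 0x1B493 → wrap carry → 0xB494
  0xB494 + 0x7A4C = 0x12EE0 → wrap carry → 0x2EE1
One's-complement sum = 0x2EE1.
Checksum = ~0x2EE1 & 0xFFFF = 0xD11E.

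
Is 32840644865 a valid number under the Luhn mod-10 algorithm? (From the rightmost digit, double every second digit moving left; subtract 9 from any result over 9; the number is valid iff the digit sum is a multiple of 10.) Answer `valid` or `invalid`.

invalid

From the right, keep odd positions and double even positions (subtract 9 from any doubled value over 9):
  doubled (positions 2,4,...): 3 8 3 8 4 → sum 26
  kept (positions 1,3,...): 5 8 4 0 8 3 → sum 28
Total = 54.
54 mod 10 = 4, so the number is invalid.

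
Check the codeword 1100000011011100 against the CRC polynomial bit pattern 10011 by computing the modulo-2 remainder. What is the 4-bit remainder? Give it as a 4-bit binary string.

0000

Modulo-2 division of 1100000011011100 by 10011:
  pos 0: 11000 XOR 10011 = 01011
  pos 1: 10110 XOR 10011 = 00101
  pos 3: 10100 XOR 10011 = 00111
  pos 5: 11111 XOR 10011 = 01100
  pos 6: 11000 XOR 10011 = 01011
  pos 7: 10111 XOR 10011 = 00100
  pos 9: 10011 XOR 10011 = 00000
Remainder = 0000 (zero — the frame passes the CRC check).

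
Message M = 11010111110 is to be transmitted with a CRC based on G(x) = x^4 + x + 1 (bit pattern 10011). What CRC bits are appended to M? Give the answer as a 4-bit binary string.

0100

Append 4 zeros: 110101111100000. Divide by 10011 (XOR where the leading bit is 1):
  pos 0: 11010 XOR 10011 = 01001
  pos 1: 10011 XOR 10011 = 00000
  pos 6: 11110 XOR 10011 = 01101
  pos 7: 11010 XOR 10011 = 01001
  pos 8: 10010 XOR 10011 = 00001
Remainder (last 4 bits) = 0100. This is the CRC / FCS.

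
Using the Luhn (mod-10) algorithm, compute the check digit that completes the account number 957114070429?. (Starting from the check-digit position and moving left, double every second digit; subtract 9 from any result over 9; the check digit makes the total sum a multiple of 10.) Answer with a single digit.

Partial digits right→left: 9 2 4 0 7 0 4 1 1 7 5 9
Double every second digit counting from the check-digit position (so the 1st, 3rd, 5th, ... of the partial from the right).
  doubled (with −9 where >9): 9 8 5 8 2 1 → sum 33
  kept as-is: 2 0 0 1 7 9 → sum 19
Total = 33 + 19 = 52.
Check digit = (10 − (52 mod 10)) mod 10 = 8.

8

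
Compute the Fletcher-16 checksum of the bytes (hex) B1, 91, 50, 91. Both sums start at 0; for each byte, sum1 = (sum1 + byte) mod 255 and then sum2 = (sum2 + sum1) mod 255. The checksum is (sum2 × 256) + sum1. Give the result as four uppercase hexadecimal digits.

AD25

Running sums (mod 255):
  after byte 0 (B1): sum1=177, sum2=177
  after byte 1 (91): sum1=67, sum2=244
  after byte 2 (50): sum1=147, sum2=136
  after byte 3 (91): sum1=37, sum2=173
Checksum = sum2·256 + sum1 = 173·256 + 37 = 44325 = 0xAD25.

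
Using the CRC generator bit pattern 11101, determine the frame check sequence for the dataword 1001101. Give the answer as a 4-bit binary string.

1010

Append 4 zeros: 10011010000. Divide by 11101 (XOR where the leading bit is 1):
  pos 0: 10011 XOR 11101 = 01110
  pos 1: 11100 XOR 11101 = 00001
  pos 5: 11000 XOR 11101 = 00101
Remainder (last 4 bits) = 1010. This is the CRC / FCS.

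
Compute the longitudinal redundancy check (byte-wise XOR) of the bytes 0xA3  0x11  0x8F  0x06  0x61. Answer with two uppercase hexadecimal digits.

5A

XOR the bytes together:
  start with 0xA3
  0xA3 ⊕ 0x11 = 0xB2
  0xB2 ⊕ 0x8F = 0x3D
  0x3D ⊕ 0x06 = 0x3B
  0x3B ⊕ 0x61 = 0x5A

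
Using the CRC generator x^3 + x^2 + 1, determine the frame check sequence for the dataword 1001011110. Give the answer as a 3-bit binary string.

Append 3 zeros: 1001011110000. Divide by 1101 (XOR where the leading bit is 1):
  pos 0: 1001 XOR 1101 = 0100
  pos 1: 1000 XOR 1101 = 0101
  pos 2: 1011 XOR 1101 = 0110
  pos 3: 1101 XOR 1101 = 0000
  pos 7: 1100 XOR 1101 = 0001
Remainder (last 3 bits) = 100. This is the CRC / FCS.

100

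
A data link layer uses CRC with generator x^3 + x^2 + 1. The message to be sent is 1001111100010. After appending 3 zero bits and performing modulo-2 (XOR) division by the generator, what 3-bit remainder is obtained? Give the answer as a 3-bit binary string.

Append 3 zeros: 1001111100010000. Divide by 1101 (XOR where the leading bit is 1):
  pos 0: 1001 XOR 1101 = 0100
  pos 1: 1001 XOR 1101 = 0100
  pos 2: 1001 XOR 1101 = 0100
  pos 3: 1001 XOR 1101 = 0100
  pos 4: 1001 XOR 1101 = 0100
  pos 5: 1000 XOR 1101 = 0101
  pos 6: 1010 XOR 1101 = 0111
  pos 7: 1110 XOR 1101 = 0011
  pos 9: 1110 XOR 1101 = 0011
  pos 11: 1100 XOR 1101 = 0001
Remainder (last 3 bits) = 010. This is the CRC / FCS.

010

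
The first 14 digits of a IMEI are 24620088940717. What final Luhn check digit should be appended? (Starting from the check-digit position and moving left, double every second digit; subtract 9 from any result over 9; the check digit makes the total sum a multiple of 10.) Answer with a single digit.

7

Partial digits right→left: 7 1 7 0 4 9 8 8 0 0 2 6 4 2
Double every second digit counting from the check-digit position (so the 1st, 3rd, 5th, ... of the partial from the right).
  doubled (with −9 where >9): 5 5 8 7 0 4 8 → sum 37
  kept as-is: 1 0 9 8 0 6 2 → sum 26
Total = 37 + 26 = 63.
Check digit = (10 − (63 mod 10)) mod 10 = 7.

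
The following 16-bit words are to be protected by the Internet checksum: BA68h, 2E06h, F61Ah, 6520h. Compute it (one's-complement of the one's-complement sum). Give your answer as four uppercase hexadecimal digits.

BC55

One's-complement addition (fold any carry out of bit 15 back into bit 0):
  0xBA68 + 0x2E06 = 0x0E86E
  0xE86E + 0xF61A = 0x1DE88 → wrap carry → 0xDE89
  0xDE89 + 0x6520 = 0x143A9 → wrap carry → 0x43AA
One's-complement sum = 0x43AA.
Checksum = ~0x43AA & 0xFFFF = 0xBC55.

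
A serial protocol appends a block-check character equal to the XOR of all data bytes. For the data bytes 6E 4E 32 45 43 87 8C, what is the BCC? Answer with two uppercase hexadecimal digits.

1F

XOR the bytes together:
  start with 0x6E
  0x6E ⊕ 0x4E = 0x20
  0x20 ⊕ 0x32 = 0x12
  0x12 ⊕ 0x45 = 0x57
  0x57 ⊕ 0x43 = 0x14
  0x14 ⊕ 0x87 = 0x93
  0x93 ⊕ 0x8C = 0x1F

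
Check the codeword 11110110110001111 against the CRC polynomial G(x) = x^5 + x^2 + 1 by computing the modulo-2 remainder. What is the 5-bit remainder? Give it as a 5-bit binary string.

Modulo-2 division of 11110110110001111 by 100101:
  pos 0: 111101 XOR 100101 = 011000
  pos 1: 110001 XOR 100101 = 010100
  pos 2: 101000 XOR 100101 = 001101
  pos 4: 110111 XOR 100101 = 010010
  pos 5: 100100 XOR 100101 = 000001
  pos 10: 100111 XOR 100101 = 000010
Remainder = 00101 (nonzero — an error is detected).

00101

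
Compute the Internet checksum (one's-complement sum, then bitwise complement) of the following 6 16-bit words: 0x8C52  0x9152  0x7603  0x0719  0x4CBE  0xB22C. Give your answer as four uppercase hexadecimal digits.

One's-complement addition (fold any carry out of bit 15 back into bit 0):
  0x8C52 + 0x9152 = 0x11DA4 → wrap carry → 0x1DA5
  0x1DA5 + 0x7603 = 0x093A8
  0x93A8 + 0x0719 = 0x09AC1
  0x9AC1 + 0x4CBE = 0x0E77F
  0xE77F + 0xB22C = 0x199AB → wrap carry → 0x99AC
One's-complement sum = 0x99AC.
Checksum = ~0x99AC & 0xFFFF = 0x6653.

6653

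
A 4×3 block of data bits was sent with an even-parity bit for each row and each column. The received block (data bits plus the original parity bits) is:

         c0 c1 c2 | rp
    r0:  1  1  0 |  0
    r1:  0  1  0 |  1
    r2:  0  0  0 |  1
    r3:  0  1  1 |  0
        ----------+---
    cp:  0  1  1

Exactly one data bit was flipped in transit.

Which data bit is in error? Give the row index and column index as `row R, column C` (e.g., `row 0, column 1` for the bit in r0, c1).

row 2, column 0

Recompute each row's even parity and compare to rp:
  r0: data parity 0, sent rp 0 → ok
  r1: data parity 1, sent rp 1 → ok
  r2: data parity 0, sent rp 1 → mismatch
  r3: data parity 0, sent rp 0 → ok
Recompute each column's even parity and compare to cp:
  c0: data parity 1, sent cp 0 → mismatch
  c1: data parity 1, sent cp 1 → ok
  c2: data parity 1, sent cp 1 → ok
Exactly one row (r2) and one column (c0) fail → the flipped bit is at their intersection.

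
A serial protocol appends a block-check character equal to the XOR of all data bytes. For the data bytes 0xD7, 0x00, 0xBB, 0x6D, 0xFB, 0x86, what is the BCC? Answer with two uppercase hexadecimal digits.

XOR the bytes together:
  start with 0xD7
  0xD7 ⊕ 0x00 = 0xD7
  0xD7 ⊕ 0xBB = 0x6C
  0x6C ⊕ 0x6D = 0x01
  0x01 ⊕ 0xFB = 0xFA
  0xFA ⊕ 0x86 = 0x7C

7C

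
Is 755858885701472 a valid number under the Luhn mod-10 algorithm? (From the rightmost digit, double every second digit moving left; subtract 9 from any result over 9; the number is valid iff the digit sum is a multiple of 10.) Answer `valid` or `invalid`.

From the right, keep odd positions and double even positions (subtract 9 from any doubled value over 9):
  doubled (positions 2,4,...): 5 2 5 7 7 7 1 → sum 34
  kept (positions 1,3,...): 2 4 0 5 8 5 5 7 → sum 36
Total = 70.
70 mod 10 = 0, so the number is valid.

valid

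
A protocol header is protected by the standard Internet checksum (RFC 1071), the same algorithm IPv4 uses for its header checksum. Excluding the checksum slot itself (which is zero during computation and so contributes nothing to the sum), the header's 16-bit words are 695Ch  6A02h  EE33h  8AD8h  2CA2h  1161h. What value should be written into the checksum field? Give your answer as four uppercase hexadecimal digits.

7591

One's-complement addition (fold any carry out of bit 15 back into bit 0):
  0x695C + 0x6A02 = 0x0D35E
  0xD35E + 0xEE33 = 0x1C191 → wrap carry → 0xC192
  0xC192 + 0x8AD8 = 0x14C6A → wrap carry → 0x4C6B
  0x4C6B + 0x2CA2 = 0x0790D
  0x790D + 0x1161 = 0x08A6E
One's-complement sum = 0x8A6E.
Checksum = ~0x8A6E & 0xFFFF = 0x7591.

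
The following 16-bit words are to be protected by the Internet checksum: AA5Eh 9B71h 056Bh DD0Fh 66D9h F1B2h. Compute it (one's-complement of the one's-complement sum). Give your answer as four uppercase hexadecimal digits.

7F28

One's-complement addition (fold any carry out of bit 15 back into bit 0):
  0xAA5E + 0x9B71 = 0x145CF → wrap carry → 0x45D0
  0x45D0 + 0x056B = 0x04B3B
  0x4B3B + 0xDD0F = 0x1284A → wrap carry → 0x284B
  0x284B + 0x66D9 = 0x08F24
  0x8F24 + 0xF1B2 = 0x180D6 → wrap carry → 0x80D7
One's-complement sum = 0x80D7.
Checksum = ~0x80D7 & 0xFFFF = 0x7F28.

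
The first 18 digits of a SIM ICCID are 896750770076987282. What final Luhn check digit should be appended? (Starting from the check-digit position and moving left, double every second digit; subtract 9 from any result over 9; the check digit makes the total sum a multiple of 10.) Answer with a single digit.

6

Partial digits right→left: 2 8 2 7 8 9 6 7 0 0 7 7 0 5 7 6 9 8
Double every second digit counting from the check-digit position (so the 1st, 3rd, 5th, ... of the partial from the right).
  doubled (with −9 where >9): 4 4 7 3 0 5 0 5 9 → sum 37
  kept as-is: 8 7 9 7 0 7 5 6 8 → sum 57
Total = 37 + 57 = 94.
Check digit = (10 − (94 mod 10)) mod 10 = 6.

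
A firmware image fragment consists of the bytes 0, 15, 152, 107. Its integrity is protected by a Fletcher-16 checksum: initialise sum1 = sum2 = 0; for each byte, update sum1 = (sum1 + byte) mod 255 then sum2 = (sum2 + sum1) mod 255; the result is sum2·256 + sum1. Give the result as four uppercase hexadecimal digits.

Running sums (mod 255):
  after byte 0 (0): sum1=0, sum2=0
  after byte 1 (15): sum1=15, sum2=15
  after byte 2 (152): sum1=167, sum2=182
  after byte 3 (107): sum1=19, sum2=201
Checksum = sum2·256 + sum1 = 201·256 + 19 = 51475 = 0xC913.

C913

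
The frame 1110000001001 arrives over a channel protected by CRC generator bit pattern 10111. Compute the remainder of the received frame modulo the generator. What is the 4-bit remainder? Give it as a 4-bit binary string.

1000

Modulo-2 division of 1110000001001 by 10111:
  pos 0: 11100 XOR 10111 = 01011
  pos 1: 10110 XOR 10111 = 00001
  pos 5: 10001 XOR 10111 = 00110
  pos 7: 11000 XOR 10111 = 01111
  pos 8: 11111 XOR 10111 = 01000
Remainder = 1000 (nonzero — an error is detected).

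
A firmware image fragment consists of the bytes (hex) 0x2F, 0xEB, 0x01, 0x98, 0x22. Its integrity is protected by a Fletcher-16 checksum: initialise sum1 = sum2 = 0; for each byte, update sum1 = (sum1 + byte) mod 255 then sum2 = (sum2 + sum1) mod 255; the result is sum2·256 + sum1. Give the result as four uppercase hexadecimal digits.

Running sums (mod 255):
  after byte 0 (0x2F): sum1=47, sum2=47
  after byte 1 (0xEB): sum1=27, sum2=74
  after byte 2 (0x01): sum1=28, sum2=102
  after byte 3 (0x98): sum1=180, sum2=27
  after byte 4 (0x22): sum1=214, sum2=241
Checksum = sum2·256 + sum1 = 241·256 + 214 = 61910 = 0xF1D6.

F1D6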